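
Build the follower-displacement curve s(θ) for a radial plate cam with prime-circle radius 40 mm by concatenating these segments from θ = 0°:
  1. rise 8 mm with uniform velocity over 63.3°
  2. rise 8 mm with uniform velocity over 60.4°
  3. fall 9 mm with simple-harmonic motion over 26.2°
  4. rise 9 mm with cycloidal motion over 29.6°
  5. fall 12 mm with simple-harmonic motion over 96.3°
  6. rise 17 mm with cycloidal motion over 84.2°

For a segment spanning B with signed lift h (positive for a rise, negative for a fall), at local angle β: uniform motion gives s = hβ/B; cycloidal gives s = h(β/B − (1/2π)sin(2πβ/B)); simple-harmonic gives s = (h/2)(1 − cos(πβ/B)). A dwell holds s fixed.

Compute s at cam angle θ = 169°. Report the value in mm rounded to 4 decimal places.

seg 1 [0°–63.3°] uniform, h=8: full span → s += 8 → s = 8.0000
seg 2 [63.3°–123.7°] uniform, h=8: full span → s += 8 → s = 16.0000
seg 3 [123.7°–149.9°] simple-harmonic, h=-9: full span → s += -9 → s = 7.0000
seg 4 [149.9°–179.5°] cycloidal, h=9: θ=169° here. β=19.1, B=29.6. 9·(0.6453 − sin(2π·0.6453)/(2π)) = 6.9407 → s = 13.9407

13.9407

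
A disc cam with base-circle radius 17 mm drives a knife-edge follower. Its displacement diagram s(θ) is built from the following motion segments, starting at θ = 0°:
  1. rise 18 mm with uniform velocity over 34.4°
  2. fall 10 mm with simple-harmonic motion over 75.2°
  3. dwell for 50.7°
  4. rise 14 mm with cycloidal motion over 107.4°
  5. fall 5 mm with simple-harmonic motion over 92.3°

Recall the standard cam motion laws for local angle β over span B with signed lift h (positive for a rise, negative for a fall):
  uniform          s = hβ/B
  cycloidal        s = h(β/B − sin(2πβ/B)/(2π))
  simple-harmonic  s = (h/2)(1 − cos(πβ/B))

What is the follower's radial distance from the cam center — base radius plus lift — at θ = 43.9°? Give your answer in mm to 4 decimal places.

seg 1 [0°–34.4°] uniform, h=18: full span → s += 18 → s = 18.0000
seg 2 [34.4°–109.6°] simple-harmonic, h=-10: θ=43.9° here. β=9.5, B=75.2. -10/2·(1 − cos(π·0.1263)) = -0.3886 → s = 17.6114
radial distance = base radius + s = 17 + 17.6114 = 34.6114

34.6114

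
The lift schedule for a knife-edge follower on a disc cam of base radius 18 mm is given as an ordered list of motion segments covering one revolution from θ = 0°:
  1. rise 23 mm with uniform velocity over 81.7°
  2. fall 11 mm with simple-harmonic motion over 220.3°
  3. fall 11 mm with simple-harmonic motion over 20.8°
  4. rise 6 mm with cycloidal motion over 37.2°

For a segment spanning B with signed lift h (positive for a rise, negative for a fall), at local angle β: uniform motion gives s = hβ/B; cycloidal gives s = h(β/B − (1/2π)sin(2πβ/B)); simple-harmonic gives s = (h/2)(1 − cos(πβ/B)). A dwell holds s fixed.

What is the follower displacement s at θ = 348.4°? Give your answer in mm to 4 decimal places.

seg 1 [0°–81.7°] uniform, h=23: full span → s += 23 → s = 23.0000
seg 2 [81.7°–302°] simple-harmonic, h=-11: full span → s += -11 → s = 12.0000
seg 3 [302°–322.8°] simple-harmonic, h=-11: full span → s += -11 → s = 1.0000
seg 4 [322.8°–360°] cycloidal, h=6: θ=348.4° here. β=25.6, B=37.2. 6·(0.6882 − sin(2π·0.6882)/(2π)) = 5.0128 → s = 6.0128

6.0128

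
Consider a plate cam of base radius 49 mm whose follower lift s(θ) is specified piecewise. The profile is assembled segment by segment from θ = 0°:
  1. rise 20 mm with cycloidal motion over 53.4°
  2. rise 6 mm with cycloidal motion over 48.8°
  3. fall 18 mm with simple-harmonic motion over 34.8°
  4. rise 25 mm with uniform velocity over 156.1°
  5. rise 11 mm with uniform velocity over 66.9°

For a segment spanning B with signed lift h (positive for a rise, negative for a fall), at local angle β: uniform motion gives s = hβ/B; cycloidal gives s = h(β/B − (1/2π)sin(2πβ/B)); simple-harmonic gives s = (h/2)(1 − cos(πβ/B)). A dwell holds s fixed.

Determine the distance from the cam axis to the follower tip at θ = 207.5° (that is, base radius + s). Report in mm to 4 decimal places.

seg 1 [0°–53.4°] cycloidal, h=20: full span → s += 20 → s = 20.0000
seg 2 [53.4°–102.2°] cycloidal, h=6: full span → s += 6 → s = 26.0000
seg 3 [102.2°–137°] simple-harmonic, h=-18: full span → s += -18 → s = 8.0000
seg 4 [137°–293.1°] uniform, h=25: θ=207.5° here. β=70.5, B=156.1. 25·70.5/156.1 = 11.2908 → s = 19.2908
radial distance = base radius + s = 49 + 19.2908 = 68.2908

68.2908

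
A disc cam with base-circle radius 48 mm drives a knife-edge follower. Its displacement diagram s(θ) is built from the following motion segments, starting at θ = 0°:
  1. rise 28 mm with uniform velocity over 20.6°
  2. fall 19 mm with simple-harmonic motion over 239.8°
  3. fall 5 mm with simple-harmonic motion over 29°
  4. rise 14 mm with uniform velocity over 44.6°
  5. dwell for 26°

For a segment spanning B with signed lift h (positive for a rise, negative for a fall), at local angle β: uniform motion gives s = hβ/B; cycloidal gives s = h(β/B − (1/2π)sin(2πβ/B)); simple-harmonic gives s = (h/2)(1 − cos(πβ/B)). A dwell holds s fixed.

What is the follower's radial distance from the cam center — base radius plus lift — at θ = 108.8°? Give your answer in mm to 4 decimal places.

seg 1 [0°–20.6°] uniform, h=28: full span → s += 28 → s = 28.0000
seg 2 [20.6°–260.4°] simple-harmonic, h=-19: θ=108.8° here. β=88.2, B=239.8. -19/2·(1 − cos(π·0.3678)) = -5.6671 → s = 22.3329
radial distance = base radius + s = 48 + 22.3329 = 70.3329

70.3329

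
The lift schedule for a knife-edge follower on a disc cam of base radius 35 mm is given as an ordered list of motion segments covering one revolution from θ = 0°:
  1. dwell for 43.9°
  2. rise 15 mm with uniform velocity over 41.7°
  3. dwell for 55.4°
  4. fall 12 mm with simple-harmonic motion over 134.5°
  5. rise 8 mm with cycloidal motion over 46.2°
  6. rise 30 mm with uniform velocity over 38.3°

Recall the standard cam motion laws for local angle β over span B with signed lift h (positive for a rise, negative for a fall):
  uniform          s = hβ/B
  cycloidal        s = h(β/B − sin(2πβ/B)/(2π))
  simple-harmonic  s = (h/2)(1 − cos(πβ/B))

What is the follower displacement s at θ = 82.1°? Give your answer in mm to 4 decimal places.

seg 1 [0°–43.9°] dwell: s stays 0.0000
seg 2 [43.9°–85.6°] uniform, h=15: θ=82.1° here. β=38.2, B=41.7. 15·38.2/41.7 = 13.7410 → s = 13.7410

13.7410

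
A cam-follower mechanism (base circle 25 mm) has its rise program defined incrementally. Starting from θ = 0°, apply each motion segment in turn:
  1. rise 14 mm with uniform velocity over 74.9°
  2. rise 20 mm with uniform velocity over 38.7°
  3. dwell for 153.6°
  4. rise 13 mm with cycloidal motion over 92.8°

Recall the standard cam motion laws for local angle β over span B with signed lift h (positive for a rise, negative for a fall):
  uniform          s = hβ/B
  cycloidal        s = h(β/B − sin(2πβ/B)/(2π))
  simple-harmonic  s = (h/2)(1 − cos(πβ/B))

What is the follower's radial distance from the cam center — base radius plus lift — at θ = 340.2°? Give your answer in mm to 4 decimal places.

seg 1 [0°–74.9°] uniform, h=14: full span → s += 14 → s = 14.0000
seg 2 [74.9°–113.6°] uniform, h=20: full span → s += 20 → s = 34.0000
seg 3 [113.6°–267.2°] dwell: s stays 34.0000
seg 4 [267.2°–360°] cycloidal, h=13: θ=340.2° here. β=73, B=92.8. 13·(0.7866 − sin(2π·0.7866)/(2π)) = 12.2407 → s = 46.2407
radial distance = base radius + s = 25 + 46.2407 = 71.2407

71.2407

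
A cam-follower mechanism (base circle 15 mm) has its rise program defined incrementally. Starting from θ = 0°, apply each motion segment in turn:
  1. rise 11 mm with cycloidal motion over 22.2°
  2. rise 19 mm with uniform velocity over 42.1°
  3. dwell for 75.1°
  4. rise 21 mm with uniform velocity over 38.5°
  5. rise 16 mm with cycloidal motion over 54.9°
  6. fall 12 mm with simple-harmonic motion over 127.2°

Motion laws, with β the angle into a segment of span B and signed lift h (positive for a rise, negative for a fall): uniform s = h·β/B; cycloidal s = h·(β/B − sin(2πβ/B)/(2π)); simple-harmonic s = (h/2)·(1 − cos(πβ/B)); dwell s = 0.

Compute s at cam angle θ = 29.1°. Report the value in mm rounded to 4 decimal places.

seg 1 [0°–22.2°] cycloidal, h=11: full span → s += 11 → s = 11.0000
seg 2 [22.2°–64.3°] uniform, h=19: θ=29.1° here. β=6.9, B=42.1. 19·6.9/42.1 = 3.1140 → s = 14.1140

14.1140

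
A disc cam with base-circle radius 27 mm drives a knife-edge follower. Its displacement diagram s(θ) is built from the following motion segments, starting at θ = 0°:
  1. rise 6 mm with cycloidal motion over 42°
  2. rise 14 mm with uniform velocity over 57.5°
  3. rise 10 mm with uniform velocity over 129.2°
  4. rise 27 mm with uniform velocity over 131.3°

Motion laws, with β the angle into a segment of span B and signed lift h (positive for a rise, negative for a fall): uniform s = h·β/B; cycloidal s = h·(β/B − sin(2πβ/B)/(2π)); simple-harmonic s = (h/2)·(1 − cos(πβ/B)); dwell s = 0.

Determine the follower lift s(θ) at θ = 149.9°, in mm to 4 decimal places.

seg 1 [0°–42°] cycloidal, h=6: full span → s += 6 → s = 6.0000
seg 2 [42°–99.5°] uniform, h=14: full span → s += 14 → s = 20.0000
seg 3 [99.5°–228.7°] uniform, h=10: θ=149.9° here. β=50.4, B=129.2. 10·50.4/129.2 = 3.9009 → s = 23.9009

23.9009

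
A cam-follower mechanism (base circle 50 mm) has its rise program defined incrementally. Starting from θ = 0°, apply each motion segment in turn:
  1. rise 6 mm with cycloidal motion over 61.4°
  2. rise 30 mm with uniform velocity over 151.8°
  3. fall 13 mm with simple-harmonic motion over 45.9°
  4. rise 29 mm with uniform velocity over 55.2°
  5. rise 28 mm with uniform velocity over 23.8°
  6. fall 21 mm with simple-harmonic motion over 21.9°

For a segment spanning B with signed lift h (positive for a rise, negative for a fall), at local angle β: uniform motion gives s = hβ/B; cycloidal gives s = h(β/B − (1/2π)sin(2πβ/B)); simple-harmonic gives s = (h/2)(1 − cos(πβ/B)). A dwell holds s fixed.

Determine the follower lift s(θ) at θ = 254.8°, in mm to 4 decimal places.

seg 1 [0°–61.4°] cycloidal, h=6: full span → s += 6 → s = 6.0000
seg 2 [61.4°–213.2°] uniform, h=30: full span → s += 30 → s = 36.0000
seg 3 [213.2°–259.1°] simple-harmonic, h=-13: θ=254.8° here. β=41.6, B=45.9. -13/2·(1 − cos(π·0.9063)) = -12.7205 → s = 23.2795

23.2795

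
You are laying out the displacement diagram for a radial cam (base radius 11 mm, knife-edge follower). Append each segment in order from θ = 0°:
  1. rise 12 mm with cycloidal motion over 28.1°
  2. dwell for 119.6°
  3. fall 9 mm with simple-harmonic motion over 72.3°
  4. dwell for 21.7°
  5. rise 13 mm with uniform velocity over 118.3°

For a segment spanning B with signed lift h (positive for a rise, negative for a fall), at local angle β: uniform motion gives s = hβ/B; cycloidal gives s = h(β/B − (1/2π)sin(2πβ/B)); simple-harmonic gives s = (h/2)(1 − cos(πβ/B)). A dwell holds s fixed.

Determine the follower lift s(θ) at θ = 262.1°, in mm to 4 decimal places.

seg 1 [0°–28.1°] cycloidal, h=12: full span → s += 12 → s = 12.0000
seg 2 [28.1°–147.7°] dwell: s stays 12.0000
seg 3 [147.7°–220°] simple-harmonic, h=-9: full span → s += -9 → s = 3.0000
seg 4 [220°–241.7°] dwell: s stays 3.0000
seg 5 [241.7°–360°] uniform, h=13: θ=262.1° here. β=20.4, B=118.3. 13·20.4/118.3 = 2.2418 → s = 5.2418

5.2418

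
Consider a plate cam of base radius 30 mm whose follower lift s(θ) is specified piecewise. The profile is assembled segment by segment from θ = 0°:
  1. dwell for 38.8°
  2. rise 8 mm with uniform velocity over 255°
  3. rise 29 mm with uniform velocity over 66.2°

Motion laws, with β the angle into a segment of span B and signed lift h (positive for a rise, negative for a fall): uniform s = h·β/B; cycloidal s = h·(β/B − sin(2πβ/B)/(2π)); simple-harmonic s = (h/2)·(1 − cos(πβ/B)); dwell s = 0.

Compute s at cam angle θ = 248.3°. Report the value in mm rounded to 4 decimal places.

seg 1 [0°–38.8°] dwell: s stays 0.0000
seg 2 [38.8°–293.8°] uniform, h=8: θ=248.3° here. β=209.5, B=255. 8·209.5/255 = 6.5725 → s = 6.5725

6.5725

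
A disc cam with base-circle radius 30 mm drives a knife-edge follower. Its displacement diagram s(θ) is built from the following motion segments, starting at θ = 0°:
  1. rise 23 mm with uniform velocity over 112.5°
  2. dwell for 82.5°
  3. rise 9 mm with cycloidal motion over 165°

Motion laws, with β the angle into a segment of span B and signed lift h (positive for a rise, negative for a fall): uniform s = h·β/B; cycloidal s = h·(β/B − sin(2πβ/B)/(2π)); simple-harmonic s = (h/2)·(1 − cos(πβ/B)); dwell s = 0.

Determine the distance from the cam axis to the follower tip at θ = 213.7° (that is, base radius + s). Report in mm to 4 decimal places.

seg 1 [0°–112.5°] uniform, h=23: full span → s += 23 → s = 23.0000
seg 2 [112.5°–195°] dwell: s stays 23.0000
seg 3 [195°–360°] cycloidal, h=9: θ=213.7° here. β=18.7, B=165. 9·(0.1133 − sin(2π·0.1133)/(2π)) = 0.0840 → s = 23.0840
radial distance = base radius + s = 30 + 23.0840 = 53.0840

53.0840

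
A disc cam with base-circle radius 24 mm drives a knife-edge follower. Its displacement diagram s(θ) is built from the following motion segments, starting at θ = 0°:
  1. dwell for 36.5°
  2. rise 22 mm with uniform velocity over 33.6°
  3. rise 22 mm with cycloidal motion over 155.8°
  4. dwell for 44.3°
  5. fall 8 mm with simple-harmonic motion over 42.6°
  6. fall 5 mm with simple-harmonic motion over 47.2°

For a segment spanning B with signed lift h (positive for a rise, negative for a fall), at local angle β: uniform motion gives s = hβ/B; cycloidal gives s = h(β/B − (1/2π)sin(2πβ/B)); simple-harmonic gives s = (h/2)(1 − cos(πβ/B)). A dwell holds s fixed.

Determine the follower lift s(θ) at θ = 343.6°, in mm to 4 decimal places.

seg 1 [0°–36.5°] dwell: s stays 0.0000
seg 2 [36.5°–70.1°] uniform, h=22: full span → s += 22 → s = 22.0000
seg 3 [70.1°–225.9°] cycloidal, h=22: full span → s += 22 → s = 44.0000
seg 4 [225.9°–270.2°] dwell: s stays 44.0000
seg 5 [270.2°–312.8°] simple-harmonic, h=-8: full span → s += -8 → s = 36.0000
seg 6 [312.8°–360°] simple-harmonic, h=-5: θ=343.6° here. β=30.8, B=47.2. -5/2·(1 − cos(π·0.6525)) = -3.6527 → s = 32.3473

32.3473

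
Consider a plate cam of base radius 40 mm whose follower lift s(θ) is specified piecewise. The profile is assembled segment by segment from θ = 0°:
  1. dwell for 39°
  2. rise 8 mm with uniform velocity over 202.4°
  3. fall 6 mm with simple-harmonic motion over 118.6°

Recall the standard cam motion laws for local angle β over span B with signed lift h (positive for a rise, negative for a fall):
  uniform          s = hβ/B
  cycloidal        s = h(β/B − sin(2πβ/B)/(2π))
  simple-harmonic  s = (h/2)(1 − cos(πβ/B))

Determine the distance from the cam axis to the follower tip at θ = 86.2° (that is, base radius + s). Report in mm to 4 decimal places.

seg 1 [0°–39°] dwell: s stays 0.0000
seg 2 [39°–241.4°] uniform, h=8: θ=86.2° here. β=47.2, B=202.4. 8·47.2/202.4 = 1.8656 → s = 1.8656
radial distance = base radius + s = 40 + 1.8656 = 41.8656

41.8656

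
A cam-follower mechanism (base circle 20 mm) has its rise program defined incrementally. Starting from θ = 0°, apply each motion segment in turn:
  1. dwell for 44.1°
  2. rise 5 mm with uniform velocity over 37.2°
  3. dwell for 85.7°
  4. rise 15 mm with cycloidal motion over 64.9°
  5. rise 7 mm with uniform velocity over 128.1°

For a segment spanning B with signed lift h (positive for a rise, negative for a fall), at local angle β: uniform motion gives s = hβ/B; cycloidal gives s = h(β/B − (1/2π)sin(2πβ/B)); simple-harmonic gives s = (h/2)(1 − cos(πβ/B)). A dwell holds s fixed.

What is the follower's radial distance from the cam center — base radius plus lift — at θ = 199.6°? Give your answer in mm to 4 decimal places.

seg 1 [0°–44.1°] dwell: s stays 0.0000
seg 2 [44.1°–81.3°] uniform, h=5: full span → s += 5 → s = 5.0000
seg 3 [81.3°–167°] dwell: s stays 5.0000
seg 4 [167°–231.9°] cycloidal, h=15: θ=199.6° here. β=32.6, B=64.9. 15·(0.5023 − sin(2π·0.5023)/(2π)) = 7.5693 → s = 12.5693
radial distance = base radius + s = 20 + 12.5693 = 32.5693

32.5693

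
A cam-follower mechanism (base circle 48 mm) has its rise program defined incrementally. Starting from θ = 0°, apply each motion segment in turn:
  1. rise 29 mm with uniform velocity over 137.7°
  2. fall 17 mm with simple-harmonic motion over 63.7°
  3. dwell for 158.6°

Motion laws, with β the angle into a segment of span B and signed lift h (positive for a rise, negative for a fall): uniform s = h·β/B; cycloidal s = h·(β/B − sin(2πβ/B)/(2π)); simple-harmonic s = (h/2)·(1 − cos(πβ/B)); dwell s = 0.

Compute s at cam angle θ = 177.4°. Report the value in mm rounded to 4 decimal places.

seg 1 [0°–137.7°] uniform, h=29: full span → s += 29 → s = 29.0000
seg 2 [137.7°–201.4°] simple-harmonic, h=-17: θ=177.4° here. β=39.7, B=63.7. -17/2·(1 − cos(π·0.6232)) = -11.7092 → s = 17.2908

17.2908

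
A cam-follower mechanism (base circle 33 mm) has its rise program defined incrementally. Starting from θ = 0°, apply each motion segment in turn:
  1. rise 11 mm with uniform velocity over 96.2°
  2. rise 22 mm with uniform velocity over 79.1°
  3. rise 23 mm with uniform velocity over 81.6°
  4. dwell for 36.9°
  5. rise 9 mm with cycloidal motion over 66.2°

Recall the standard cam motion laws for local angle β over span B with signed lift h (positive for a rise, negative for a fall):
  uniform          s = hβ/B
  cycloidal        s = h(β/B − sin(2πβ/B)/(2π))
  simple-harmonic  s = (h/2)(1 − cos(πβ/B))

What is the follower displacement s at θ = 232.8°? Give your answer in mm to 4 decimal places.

seg 1 [0°–96.2°] uniform, h=11: full span → s += 11 → s = 11.0000
seg 2 [96.2°–175.3°] uniform, h=22: full span → s += 22 → s = 33.0000
seg 3 [175.3°–256.9°] uniform, h=23: θ=232.8° here. β=57.5, B=81.6. 23·57.5/81.6 = 16.2071 → s = 49.2071

49.2071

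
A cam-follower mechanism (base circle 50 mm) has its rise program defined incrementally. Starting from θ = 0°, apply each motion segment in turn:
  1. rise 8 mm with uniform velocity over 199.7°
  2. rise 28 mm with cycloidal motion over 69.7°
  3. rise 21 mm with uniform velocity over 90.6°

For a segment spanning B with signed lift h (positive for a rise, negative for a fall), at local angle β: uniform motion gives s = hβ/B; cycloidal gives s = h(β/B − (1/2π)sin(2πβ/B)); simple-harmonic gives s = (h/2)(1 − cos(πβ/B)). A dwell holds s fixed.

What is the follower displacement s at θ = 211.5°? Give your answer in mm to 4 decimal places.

seg 1 [0°–199.7°] uniform, h=8: full span → s += 8 → s = 8.0000
seg 2 [199.7°–269.4°] cycloidal, h=28: θ=211.5° here. β=11.8, B=69.7. 28·(0.1693 − sin(2π·0.1693)/(2π)) = 0.8447 → s = 8.8447

8.8447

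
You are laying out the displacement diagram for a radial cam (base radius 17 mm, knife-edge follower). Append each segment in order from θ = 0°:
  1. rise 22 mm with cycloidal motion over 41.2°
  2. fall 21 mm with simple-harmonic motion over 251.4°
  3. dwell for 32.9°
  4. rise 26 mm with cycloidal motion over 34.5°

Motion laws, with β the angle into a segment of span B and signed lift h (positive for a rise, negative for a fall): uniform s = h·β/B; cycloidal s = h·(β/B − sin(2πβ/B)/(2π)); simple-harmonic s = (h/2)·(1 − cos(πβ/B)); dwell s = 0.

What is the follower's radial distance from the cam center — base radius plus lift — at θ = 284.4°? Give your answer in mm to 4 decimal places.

seg 1 [0°–41.2°] cycloidal, h=22: full span → s += 22 → s = 22.0000
seg 2 [41.2°–292.6°] simple-harmonic, h=-21: θ=284.4° here. β=243.2, B=251.4. -21/2·(1 − cos(π·0.9674)) = -20.9449 → s = 1.0551
radial distance = base radius + s = 17 + 1.0551 = 18.0551

18.0551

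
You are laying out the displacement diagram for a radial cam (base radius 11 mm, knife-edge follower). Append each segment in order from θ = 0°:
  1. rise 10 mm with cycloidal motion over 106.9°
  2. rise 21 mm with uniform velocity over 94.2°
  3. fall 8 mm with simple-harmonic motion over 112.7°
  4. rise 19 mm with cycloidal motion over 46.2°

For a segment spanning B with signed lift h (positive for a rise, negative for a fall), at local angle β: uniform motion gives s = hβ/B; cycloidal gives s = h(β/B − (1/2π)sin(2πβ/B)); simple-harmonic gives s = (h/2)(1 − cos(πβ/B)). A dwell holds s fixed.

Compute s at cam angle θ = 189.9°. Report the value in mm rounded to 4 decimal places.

seg 1 [0°–106.9°] cycloidal, h=10: full span → s += 10 → s = 10.0000
seg 2 [106.9°–201.1°] uniform, h=21: θ=189.9° here. β=83, B=94.2. 21·83/94.2 = 18.5032 → s = 28.5032

28.5032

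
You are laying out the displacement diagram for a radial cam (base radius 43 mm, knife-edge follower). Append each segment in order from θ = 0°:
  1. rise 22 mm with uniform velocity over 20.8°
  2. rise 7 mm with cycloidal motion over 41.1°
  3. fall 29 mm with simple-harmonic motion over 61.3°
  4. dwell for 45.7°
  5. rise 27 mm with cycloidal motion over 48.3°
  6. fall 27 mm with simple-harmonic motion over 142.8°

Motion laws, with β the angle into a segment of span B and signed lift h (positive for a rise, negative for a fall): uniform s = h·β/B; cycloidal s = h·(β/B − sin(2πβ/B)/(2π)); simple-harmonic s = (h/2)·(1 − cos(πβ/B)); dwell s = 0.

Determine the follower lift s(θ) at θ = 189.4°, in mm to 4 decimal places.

seg 1 [0°–20.8°] uniform, h=22: full span → s += 22 → s = 22.0000
seg 2 [20.8°–61.9°] cycloidal, h=7: full span → s += 7 → s = 29.0000
seg 3 [61.9°–123.2°] simple-harmonic, h=-29: full span → s += -29 → s = 0.0000
seg 4 [123.2°–168.9°] dwell: s stays 0.0000
seg 5 [168.9°–217.2°] cycloidal, h=27: θ=189.4° here. β=20.5, B=48.3. 27·(0.4244 − sin(2π·0.4244)/(2π)) = 9.4951 → s = 9.4951

9.4951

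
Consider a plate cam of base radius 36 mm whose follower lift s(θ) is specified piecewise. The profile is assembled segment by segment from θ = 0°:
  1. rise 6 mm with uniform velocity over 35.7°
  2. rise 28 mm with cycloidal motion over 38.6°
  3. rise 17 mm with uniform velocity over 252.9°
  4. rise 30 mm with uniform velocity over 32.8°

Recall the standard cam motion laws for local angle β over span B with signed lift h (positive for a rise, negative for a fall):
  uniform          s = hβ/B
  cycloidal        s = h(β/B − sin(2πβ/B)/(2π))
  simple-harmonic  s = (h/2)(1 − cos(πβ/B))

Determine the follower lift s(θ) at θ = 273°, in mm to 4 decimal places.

seg 1 [0°–35.7°] uniform, h=6: full span → s += 6 → s = 6.0000
seg 2 [35.7°–74.3°] cycloidal, h=28: full span → s += 28 → s = 34.0000
seg 3 [74.3°–327.2°] uniform, h=17: θ=273° here. β=198.7, B=252.9. 17·198.7/252.9 = 13.3567 → s = 47.3567

47.3567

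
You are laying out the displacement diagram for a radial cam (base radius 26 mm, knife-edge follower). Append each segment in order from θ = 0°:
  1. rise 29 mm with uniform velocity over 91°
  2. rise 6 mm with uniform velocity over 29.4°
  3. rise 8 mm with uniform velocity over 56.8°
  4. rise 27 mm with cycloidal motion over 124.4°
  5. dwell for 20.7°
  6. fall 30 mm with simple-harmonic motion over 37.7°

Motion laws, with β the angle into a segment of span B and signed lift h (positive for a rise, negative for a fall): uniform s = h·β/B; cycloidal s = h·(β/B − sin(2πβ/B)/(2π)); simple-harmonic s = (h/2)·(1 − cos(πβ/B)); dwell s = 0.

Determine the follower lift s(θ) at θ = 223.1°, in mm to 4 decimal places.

seg 1 [0°–91°] uniform, h=29: full span → s += 29 → s = 29.0000
seg 2 [91°–120.4°] uniform, h=6: full span → s += 6 → s = 35.0000
seg 3 [120.4°–177.2°] uniform, h=8: full span → s += 8 → s = 43.0000
seg 4 [177.2°–301.6°] cycloidal, h=27: θ=223.1° here. β=45.9, B=124.4. 27·(0.3690 − sin(2π·0.3690)/(2π)) = 6.8108 → s = 49.8108

49.8108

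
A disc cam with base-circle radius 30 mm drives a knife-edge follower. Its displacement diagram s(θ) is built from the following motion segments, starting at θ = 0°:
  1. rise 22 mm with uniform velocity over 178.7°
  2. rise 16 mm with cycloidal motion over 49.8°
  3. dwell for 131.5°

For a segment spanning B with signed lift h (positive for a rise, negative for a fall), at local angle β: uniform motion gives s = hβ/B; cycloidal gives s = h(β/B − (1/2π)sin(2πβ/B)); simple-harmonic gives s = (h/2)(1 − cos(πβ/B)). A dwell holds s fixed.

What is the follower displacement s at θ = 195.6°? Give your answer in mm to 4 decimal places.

seg 1 [0°–178.7°] uniform, h=22: full span → s += 22 → s = 22.0000
seg 2 [178.7°–228.5°] cycloidal, h=16: θ=195.6° here. β=16.9, B=49.8. 16·(0.3394 − sin(2π·0.3394)/(2π)) = 3.2742 → s = 25.2742

25.2742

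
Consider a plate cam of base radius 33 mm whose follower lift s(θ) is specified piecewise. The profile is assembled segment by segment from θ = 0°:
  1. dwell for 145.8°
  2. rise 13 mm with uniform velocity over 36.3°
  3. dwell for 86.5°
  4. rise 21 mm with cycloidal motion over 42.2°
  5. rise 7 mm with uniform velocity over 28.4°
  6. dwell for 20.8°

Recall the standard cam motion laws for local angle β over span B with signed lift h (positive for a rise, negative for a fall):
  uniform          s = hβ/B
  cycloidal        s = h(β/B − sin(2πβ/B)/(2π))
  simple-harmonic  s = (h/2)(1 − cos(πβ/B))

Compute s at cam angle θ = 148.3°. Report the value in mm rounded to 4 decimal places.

seg 1 [0°–145.8°] dwell: s stays 0.0000
seg 2 [145.8°–182.1°] uniform, h=13: θ=148.3° here. β=2.5, B=36.3. 13·2.5/36.3 = 0.8953 → s = 0.8953

0.8953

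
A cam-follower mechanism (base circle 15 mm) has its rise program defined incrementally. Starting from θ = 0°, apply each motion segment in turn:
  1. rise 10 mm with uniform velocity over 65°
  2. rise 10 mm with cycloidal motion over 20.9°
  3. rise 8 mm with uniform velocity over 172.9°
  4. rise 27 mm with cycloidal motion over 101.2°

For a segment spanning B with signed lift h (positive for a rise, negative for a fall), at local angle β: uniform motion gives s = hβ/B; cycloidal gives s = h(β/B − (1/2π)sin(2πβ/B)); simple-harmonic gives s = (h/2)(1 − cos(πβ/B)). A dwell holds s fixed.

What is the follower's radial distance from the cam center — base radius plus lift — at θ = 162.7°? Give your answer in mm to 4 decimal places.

seg 1 [0°–65°] uniform, h=10: full span → s += 10 → s = 10.0000
seg 2 [65°–85.9°] cycloidal, h=10: full span → s += 10 → s = 20.0000
seg 3 [85.9°–258.8°] uniform, h=8: θ=162.7° here. β=76.8, B=172.9. 8·76.8/172.9 = 3.5535 → s = 23.5535
radial distance = base radius + s = 15 + 23.5535 = 38.5535

38.5535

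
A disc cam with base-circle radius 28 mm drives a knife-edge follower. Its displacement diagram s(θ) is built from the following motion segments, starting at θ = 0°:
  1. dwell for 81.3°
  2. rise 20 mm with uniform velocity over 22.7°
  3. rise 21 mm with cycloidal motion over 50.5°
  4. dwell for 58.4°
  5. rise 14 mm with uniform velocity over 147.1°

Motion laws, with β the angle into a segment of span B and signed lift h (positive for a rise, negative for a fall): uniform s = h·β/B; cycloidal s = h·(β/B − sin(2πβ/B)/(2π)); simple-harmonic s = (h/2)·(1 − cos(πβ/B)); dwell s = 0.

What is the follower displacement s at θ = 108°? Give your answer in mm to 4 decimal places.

seg 1 [0°–81.3°] dwell: s stays 0.0000
seg 2 [81.3°–104°] uniform, h=20: full span → s += 20 → s = 20.0000
seg 3 [104°–154.5°] cycloidal, h=21: θ=108° here. β=4, B=50.5. 21·(0.0792 − sin(2π·0.0792)/(2π)) = 0.0678 → s = 20.0678

20.0678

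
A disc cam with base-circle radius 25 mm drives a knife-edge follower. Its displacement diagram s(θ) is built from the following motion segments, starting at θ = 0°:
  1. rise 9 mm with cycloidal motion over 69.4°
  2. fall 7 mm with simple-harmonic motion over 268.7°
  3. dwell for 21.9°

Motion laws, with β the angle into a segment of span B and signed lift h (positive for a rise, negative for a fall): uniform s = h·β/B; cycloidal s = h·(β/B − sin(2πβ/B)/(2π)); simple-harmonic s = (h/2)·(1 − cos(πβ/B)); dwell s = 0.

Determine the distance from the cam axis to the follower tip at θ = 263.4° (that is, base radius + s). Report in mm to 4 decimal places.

seg 1 [0°–69.4°] cycloidal, h=9: full span → s += 9 → s = 9.0000
seg 2 [69.4°–338.1°] simple-harmonic, h=-7: θ=263.4° here. β=194, B=268.7. -7/2·(1 − cos(π·0.7220)) = -5.7478 → s = 3.2522
radial distance = base radius + s = 25 + 3.2522 = 28.2522

28.2522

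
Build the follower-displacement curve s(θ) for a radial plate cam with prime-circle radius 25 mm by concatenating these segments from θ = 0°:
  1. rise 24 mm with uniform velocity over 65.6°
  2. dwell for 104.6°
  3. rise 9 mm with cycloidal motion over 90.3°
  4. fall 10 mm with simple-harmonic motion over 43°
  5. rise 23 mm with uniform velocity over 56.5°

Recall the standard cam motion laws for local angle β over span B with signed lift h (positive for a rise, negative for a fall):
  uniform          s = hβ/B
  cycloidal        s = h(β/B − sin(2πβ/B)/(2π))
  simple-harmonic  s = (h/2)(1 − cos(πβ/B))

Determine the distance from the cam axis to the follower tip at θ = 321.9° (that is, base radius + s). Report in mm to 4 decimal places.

seg 1 [0°–65.6°] uniform, h=24: full span → s += 24 → s = 24.0000
seg 2 [65.6°–170.2°] dwell: s stays 24.0000
seg 3 [170.2°–260.5°] cycloidal, h=9: full span → s += 9 → s = 33.0000
seg 4 [260.5°–303.5°] simple-harmonic, h=-10: full span → s += -10 → s = 23.0000
seg 5 [303.5°–360°] uniform, h=23: θ=321.9° here. β=18.4, B=56.5. 23·18.4/56.5 = 7.4903 → s = 30.4903
radial distance = base radius + s = 25 + 30.4903 = 55.4903

55.4903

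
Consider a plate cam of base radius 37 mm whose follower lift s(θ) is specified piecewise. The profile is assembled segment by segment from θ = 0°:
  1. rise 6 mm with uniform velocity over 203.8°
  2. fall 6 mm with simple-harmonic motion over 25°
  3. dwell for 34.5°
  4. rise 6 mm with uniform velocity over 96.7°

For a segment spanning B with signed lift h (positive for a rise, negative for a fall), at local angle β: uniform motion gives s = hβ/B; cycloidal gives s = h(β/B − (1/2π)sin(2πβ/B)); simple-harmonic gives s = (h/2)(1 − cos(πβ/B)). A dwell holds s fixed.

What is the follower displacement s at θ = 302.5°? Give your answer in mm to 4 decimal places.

seg 1 [0°–203.8°] uniform, h=6: full span → s += 6 → s = 6.0000
seg 2 [203.8°–228.8°] simple-harmonic, h=-6: full span → s += -6 → s = 0.0000
seg 3 [228.8°–263.3°] dwell: s stays 0.0000
seg 4 [263.3°–360°] uniform, h=6: θ=302.5° here. β=39.2, B=96.7. 6·39.2/96.7 = 2.4323 → s = 2.4323

2.4323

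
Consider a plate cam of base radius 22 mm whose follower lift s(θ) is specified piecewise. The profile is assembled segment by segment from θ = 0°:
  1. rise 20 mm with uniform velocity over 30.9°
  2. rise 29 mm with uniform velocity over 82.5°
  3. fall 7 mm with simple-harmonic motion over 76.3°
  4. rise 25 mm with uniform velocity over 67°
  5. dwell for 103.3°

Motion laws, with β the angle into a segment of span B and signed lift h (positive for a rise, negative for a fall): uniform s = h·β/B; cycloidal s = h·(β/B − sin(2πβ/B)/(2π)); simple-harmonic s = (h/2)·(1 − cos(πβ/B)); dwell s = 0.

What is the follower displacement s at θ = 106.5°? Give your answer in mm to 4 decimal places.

seg 1 [0°–30.9°] uniform, h=20: full span → s += 20 → s = 20.0000
seg 2 [30.9°–113.4°] uniform, h=29: θ=106.5° here. β=75.6, B=82.5. 29·75.6/82.5 = 26.5745 → s = 46.5745

46.5745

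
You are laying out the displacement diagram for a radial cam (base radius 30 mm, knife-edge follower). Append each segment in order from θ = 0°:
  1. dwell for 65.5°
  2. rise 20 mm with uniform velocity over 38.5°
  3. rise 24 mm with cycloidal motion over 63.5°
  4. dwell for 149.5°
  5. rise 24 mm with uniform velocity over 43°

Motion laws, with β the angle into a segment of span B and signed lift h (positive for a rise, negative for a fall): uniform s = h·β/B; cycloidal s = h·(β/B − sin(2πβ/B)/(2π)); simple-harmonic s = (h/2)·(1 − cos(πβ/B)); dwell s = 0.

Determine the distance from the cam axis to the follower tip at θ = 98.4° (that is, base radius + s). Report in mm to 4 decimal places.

seg 1 [0°–65.5°] dwell: s stays 0.0000
seg 2 [65.5°–104°] uniform, h=20: θ=98.4° here. β=32.9, B=38.5. 20·32.9/38.5 = 17.0909 → s = 17.0909
radial distance = base radius + s = 30 + 17.0909 = 47.0909

47.0909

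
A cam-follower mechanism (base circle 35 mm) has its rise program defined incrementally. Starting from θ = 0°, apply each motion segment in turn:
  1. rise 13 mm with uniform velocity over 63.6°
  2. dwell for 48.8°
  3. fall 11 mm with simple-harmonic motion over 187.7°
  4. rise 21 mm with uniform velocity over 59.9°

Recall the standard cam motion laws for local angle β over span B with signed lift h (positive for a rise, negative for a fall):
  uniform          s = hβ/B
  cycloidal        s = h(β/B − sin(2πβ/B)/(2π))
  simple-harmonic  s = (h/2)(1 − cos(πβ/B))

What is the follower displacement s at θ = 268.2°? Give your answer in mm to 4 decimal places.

seg 1 [0°–63.6°] uniform, h=13: full span → s += 13 → s = 13.0000
seg 2 [63.6°–112.4°] dwell: s stays 13.0000
seg 3 [112.4°–300.1°] simple-harmonic, h=-11: θ=268.2° here. β=155.8, B=187.7. -11/2·(1 − cos(π·0.8300)) = -10.2345 → s = 2.7655

2.7655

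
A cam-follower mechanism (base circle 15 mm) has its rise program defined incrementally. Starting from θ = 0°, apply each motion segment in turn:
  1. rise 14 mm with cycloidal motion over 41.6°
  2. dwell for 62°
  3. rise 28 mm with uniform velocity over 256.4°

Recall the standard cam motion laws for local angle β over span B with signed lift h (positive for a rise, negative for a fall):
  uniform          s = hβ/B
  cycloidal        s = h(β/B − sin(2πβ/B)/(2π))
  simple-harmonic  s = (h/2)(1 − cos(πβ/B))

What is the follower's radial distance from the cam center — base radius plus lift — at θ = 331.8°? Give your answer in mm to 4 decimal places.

seg 1 [0°–41.6°] cycloidal, h=14: full span → s += 14 → s = 14.0000
seg 2 [41.6°–103.6°] dwell: s stays 14.0000
seg 3 [103.6°–360°] uniform, h=28: θ=331.8° here. β=228.2, B=256.4. 28·228.2/256.4 = 24.9204 → s = 38.9204
radial distance = base radius + s = 15 + 38.9204 = 53.9204

53.9204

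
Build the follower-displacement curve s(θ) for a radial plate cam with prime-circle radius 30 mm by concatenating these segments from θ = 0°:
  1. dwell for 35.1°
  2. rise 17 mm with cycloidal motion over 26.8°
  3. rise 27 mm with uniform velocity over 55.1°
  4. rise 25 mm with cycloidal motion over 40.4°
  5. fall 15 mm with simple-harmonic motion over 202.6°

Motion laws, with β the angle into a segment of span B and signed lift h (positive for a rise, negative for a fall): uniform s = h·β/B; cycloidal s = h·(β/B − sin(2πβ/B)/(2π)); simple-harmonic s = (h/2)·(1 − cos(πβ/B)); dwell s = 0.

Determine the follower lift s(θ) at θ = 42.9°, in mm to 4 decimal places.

seg 1 [0°–35.1°] dwell: s stays 0.0000
seg 2 [35.1°–61.9°] cycloidal, h=17: θ=42.9° here. β=7.8, B=26.8. 17·(0.2910 − sin(2π·0.2910)/(2π)) = 2.3316 → s = 2.3316

2.3316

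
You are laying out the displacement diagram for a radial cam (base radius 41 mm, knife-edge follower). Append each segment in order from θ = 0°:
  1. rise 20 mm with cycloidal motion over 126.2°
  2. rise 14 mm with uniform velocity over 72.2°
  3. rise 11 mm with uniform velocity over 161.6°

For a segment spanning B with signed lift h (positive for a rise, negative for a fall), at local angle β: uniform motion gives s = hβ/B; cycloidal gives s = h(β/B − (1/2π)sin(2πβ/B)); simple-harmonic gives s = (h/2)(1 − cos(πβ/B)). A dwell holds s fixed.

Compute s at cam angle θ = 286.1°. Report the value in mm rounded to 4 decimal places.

seg 1 [0°–126.2°] cycloidal, h=20: full span → s += 20 → s = 20.0000
seg 2 [126.2°–198.4°] uniform, h=14: full span → s += 14 → s = 34.0000
seg 3 [198.4°–360°] uniform, h=11: θ=286.1° here. β=87.7, B=161.6. 11·87.7/161.6 = 5.9697 → s = 39.9697

39.9697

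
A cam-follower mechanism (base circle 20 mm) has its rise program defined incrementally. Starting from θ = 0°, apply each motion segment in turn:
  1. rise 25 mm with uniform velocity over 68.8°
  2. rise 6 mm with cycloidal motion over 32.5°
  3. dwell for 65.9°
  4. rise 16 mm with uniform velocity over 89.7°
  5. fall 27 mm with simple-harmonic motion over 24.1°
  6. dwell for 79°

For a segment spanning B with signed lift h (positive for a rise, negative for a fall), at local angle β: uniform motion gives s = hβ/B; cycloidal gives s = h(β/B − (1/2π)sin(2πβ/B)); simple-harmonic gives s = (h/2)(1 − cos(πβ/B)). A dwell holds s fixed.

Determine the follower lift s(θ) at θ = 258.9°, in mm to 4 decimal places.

seg 1 [0°–68.8°] uniform, h=25: full span → s += 25 → s = 25.0000
seg 2 [68.8°–101.3°] cycloidal, h=6: full span → s += 6 → s = 31.0000
seg 3 [101.3°–167.2°] dwell: s stays 31.0000
seg 4 [167.2°–256.9°] uniform, h=16: full span → s += 16 → s = 47.0000
seg 5 [256.9°–281°] simple-harmonic, h=-27: θ=258.9° here. β=2, B=24.1. -27/2·(1 − cos(π·0.0830)) = -0.4562 → s = 46.5438

46.5438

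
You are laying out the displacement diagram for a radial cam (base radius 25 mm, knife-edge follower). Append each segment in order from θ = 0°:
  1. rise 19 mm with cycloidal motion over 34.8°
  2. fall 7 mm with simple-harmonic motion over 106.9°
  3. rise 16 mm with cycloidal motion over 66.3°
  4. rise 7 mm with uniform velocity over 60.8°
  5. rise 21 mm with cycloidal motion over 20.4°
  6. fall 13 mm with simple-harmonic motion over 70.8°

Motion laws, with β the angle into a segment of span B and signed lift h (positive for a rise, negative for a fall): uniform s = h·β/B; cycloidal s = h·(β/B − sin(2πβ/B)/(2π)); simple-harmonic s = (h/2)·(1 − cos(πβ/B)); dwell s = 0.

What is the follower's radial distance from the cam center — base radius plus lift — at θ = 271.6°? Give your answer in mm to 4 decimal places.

seg 1 [0°–34.8°] cycloidal, h=19: full span → s += 19 → s = 19.0000
seg 2 [34.8°–141.7°] simple-harmonic, h=-7: full span → s += -7 → s = 12.0000
seg 3 [141.7°–208°] cycloidal, h=16: full span → s += 16 → s = 28.0000
seg 4 [208°–268.8°] uniform, h=7: full span → s += 7 → s = 35.0000
seg 5 [268.8°–289.2°] cycloidal, h=21: θ=271.6° here. β=2.8, B=20.4. 21·(0.1373 − sin(2π·0.1373)/(2π)) = 0.3442 → s = 35.3442
radial distance = base radius + s = 25 + 35.3442 = 60.3442

60.3442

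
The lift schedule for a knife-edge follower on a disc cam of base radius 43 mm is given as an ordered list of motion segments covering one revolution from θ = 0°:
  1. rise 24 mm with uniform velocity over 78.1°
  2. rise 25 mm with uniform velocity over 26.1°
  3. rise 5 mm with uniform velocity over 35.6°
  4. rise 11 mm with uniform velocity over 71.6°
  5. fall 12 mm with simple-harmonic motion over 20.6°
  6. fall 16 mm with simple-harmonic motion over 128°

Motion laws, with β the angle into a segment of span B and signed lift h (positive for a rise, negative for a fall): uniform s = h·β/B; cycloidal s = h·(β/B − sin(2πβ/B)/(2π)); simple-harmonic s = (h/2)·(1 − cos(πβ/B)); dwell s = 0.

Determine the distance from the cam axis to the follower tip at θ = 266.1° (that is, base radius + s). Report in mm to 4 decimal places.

seg 1 [0°–78.1°] uniform, h=24: full span → s += 24 → s = 24.0000
seg 2 [78.1°–104.2°] uniform, h=25: full span → s += 25 → s = 49.0000
seg 3 [104.2°–139.8°] uniform, h=5: full span → s += 5 → s = 54.0000
seg 4 [139.8°–211.4°] uniform, h=11: full span → s += 11 → s = 65.0000
seg 5 [211.4°–232°] simple-harmonic, h=-12: full span → s += -12 → s = 53.0000
seg 6 [232°–360°] simple-harmonic, h=-16: θ=266.1° here. β=34.1, B=128. -16/2·(1 − cos(π·0.2664)) = -2.6421 → s = 50.3579
radial distance = base radius + s = 43 + 50.3579 = 93.3579

93.3579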